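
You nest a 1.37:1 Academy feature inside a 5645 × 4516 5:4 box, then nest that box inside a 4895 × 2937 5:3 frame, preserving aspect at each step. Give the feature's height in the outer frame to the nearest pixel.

2680 px

Inside the 5645×4516 canvas the feature is width-limited at 5645.00 × 4120.44.
5:4 in 4895×2937: fills the height, so the intermediate becomes 3671.25 × 2937.00 — a scale of ×0.6504.
Applying the same ×0.6504: 4120.44 → 2679.74.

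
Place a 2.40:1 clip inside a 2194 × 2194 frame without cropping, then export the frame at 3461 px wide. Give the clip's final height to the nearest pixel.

1442 px

At 2194×2194 the clip is width-limited, so height = 2194 / 2.400 ≈ 914.17 px.
Scaling 2194 → 3461 is ×1.5775, so the height becomes 914.17 × 1.5775 ≈ 1442.08 px.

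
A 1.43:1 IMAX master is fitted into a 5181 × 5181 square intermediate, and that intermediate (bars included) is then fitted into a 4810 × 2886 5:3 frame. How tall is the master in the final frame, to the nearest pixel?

Inside the 5181×5181 canvas the master is width-limited at 5181.00 × 3623.08.
square in 4810×2886: fills the height, so the intermediate becomes 2886.00 × 2886.00 — a scale of ×0.5570.
So the master's height is 3623.08 × 0.5570 ≈ 2018.18.

2018 px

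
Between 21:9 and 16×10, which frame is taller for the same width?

16×10

21:9 = 2.333 and 16×10 = 1.6; 2.333 > 1.6. The smaller width-to-height ratio is the taller frame.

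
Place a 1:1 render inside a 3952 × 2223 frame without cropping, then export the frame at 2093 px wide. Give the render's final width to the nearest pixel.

In the 3952×2223 frame the render fills the height: width = 2223 × 1/1 ≈ 2223.00 px.
Scaling 3952 → 2093 is ×0.5296, so the width becomes 2223.00 × 0.5296 ≈ 1177.31 px.

1177 px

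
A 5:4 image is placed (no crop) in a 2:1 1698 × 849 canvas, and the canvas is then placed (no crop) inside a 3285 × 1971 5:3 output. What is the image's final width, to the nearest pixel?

First fit — 5:4 into 1698×849 spans the height: 1061.25 × 849.00.
The 2:1 canvas is width-limited in 3285×1971, giving 3285.00 × 1642.50; scale factor 1.9346.
The image scales with it: width 1061.25 × 1.9346 ≈ 2053.12.

2053 px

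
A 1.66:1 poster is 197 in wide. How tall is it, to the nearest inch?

Height = 197 / 1.660 = 118.67.

119 in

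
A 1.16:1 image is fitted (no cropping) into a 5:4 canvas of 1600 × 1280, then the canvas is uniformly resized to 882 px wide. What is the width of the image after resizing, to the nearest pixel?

818 px

In the 1600×1280 frame the image fills the height: width = 1280 × 1.160 ≈ 1484.80 px.
The frame scales by 882/1600 = 0.5513; 1484.80 × 0.5513 ≈ 818.50 px.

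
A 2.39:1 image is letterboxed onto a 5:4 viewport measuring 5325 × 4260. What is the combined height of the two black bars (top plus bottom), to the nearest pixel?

2032 px

Since 2.390 > 1.250, the image is width-limited.
The image is 5325 / 2.390 ≈ 2228.03 px tall.
4260 − 2228.03 = 2031.97 px of bars.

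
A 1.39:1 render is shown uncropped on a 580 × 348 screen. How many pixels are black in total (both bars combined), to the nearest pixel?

33505 pixels

1.39:1 (1.390) < 5:3 (1.667), so the render fills the height.
That makes the image 483.7200 px wide (348 × 1.390).
Leftover width: 580 − 483.7200 = 96.2800 px.
Across the 348-px span: 96.2800 × 348 ≈ 33505 px.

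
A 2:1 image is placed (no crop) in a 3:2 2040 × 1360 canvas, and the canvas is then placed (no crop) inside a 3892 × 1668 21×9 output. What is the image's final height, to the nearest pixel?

Inside the 2040×1360 canvas the image is width-limited at 2040.00 × 1020.00.
Second fit — the 3:2 canvas into 3892×1668 spans the height: 2502.00 × 1668.00 (×1.2265 from 2040×1360).
Applying the same ×1.2265: 1020.00 → 1251.00.

1251 px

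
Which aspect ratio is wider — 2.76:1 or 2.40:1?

2.76:1

2.76 and 2.4; 2.76 > 2.4.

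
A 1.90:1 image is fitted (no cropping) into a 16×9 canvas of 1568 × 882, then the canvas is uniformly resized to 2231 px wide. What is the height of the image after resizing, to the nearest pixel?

At 1568×882 the image is width-limited, so height = 1568 / 1.900 ≈ 825.26 px.
Scaling 1568 → 2231 is ×1.4228, so the height becomes 825.26 × 1.4228 ≈ 1174.21 px.

1174 px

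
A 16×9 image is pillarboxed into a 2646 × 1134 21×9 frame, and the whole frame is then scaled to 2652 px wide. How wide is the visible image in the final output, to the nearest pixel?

Fitted into 2646×1134, the image spans the height; its width is 1134 × 16/9 ≈ 2016.00 px.
Scaling 2646 → 2652 is ×1.0023, so the width becomes 2016.00 × 1.0023 ≈ 2020.57 px.

2021 px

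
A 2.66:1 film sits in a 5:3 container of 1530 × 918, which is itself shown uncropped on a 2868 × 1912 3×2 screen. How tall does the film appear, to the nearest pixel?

1078 px

2.66:1 in 1530×918: fills the width, so the film is 1530.00 × 575.19.
5:3 in 2868×1912: fills the width, so the intermediate becomes 2868.00 × 1720.80 — a scale of ×1.8745.
Applying the same ×1.8745: 575.19 → 1078.20.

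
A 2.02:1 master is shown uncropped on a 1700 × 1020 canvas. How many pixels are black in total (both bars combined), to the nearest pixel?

303307 pixels

2.02:1 is wider than 5:3, so it spans the full width.
That makes the image 841.5842 px tall (1700 / 2.020).
Leftover height: 1020 − 841.5842 = 178.4158 px.
Across the 1700-px span: 178.4158 × 1700 ≈ 303307 px.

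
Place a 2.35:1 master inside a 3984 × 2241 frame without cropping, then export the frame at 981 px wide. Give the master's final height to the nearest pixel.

417 px

In the 3984×2241 frame the master fills the width: height = 3984 / 2.350 ≈ 1695.32 px.
The frame scales by 981/3984 = 0.2462; 1695.32 × 0.2462 ≈ 417.45 px.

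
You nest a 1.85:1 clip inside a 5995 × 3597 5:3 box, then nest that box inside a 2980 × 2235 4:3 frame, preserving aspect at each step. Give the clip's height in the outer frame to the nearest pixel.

Inside the 5995×3597 canvas the clip is width-limited at 5995.00 × 3240.54.
5:3 in 2980×2235: fills the width, so the intermediate becomes 2980.00 × 1788.00 — a scale of ×0.4971.
Applying the same ×0.4971: 3240.54 → 1610.81.

1611 px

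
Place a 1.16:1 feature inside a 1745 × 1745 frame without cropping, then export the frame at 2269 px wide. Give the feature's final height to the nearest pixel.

In the 1745×1745 frame the feature fills the width: height = 1745 / 1.160 ≈ 1504.31 px.
Resizing to 2269 px wide multiplies everything by 1.3003: 1504.31 → 1956.03 px.

1956 px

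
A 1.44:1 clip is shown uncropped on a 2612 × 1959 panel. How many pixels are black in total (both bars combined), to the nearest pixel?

379030 pixels

1.44:1 is wider than 4×3, so it spans the full width.
The clip is 2612 / 1.440 ≈ 1813.8889 px tall.
Black = 1959 − 1813.8889 = 145.1111 px.
Bar area = 145.1111 × 2612 ≈ 379030 px.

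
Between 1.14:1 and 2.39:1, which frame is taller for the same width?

1.14 and 2.39; 2.39 > 1.14. The smaller width-to-height ratio is the taller frame.

1.14:1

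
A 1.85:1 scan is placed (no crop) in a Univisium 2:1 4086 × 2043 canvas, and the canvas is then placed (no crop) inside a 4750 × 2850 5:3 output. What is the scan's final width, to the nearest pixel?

1.85:1 in 4086×2043: fills the height, so the scan is 3779.55 × 2043.00.
Second fit — the Univisium 2:1 canvas into 4750×2850 spans the width: 4750.00 × 2375.00 (×1.1625 from 4086×2043).
So the scan's width is 3779.55 × 1.1625 ≈ 4393.75.

4394 px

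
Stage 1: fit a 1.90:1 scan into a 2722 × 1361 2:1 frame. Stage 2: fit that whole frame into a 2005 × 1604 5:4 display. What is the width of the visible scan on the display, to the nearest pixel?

1.90:1 in 2722×1361: fills the height, so the scan is 2585.90 × 1361.00.
2:1 in 2005×1604: fills the width, so the intermediate becomes 2005.00 × 1002.50 — a scale of ×0.7366.
The scan scales with it: width 2585.90 × 0.7366 ≈ 1904.75.

1905 px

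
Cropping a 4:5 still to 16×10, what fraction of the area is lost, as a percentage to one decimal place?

50.0%

The width stays; only height is cut (since 16×10 is wider than 4:5).
(0.800)/(1.600) ≈ 0.500 of the area survives, leaving 50.00% discarded.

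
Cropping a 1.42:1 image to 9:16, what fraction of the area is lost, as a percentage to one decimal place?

9:16 is narrower than 1.42:1, so the crop keeps the full height and trims the width.
Area ratio = (0.562)/(1.420) = 39.61%; the remaining 60.39% is cropped out.

60.4%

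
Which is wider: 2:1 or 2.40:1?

2 and 2.4; 2.4 > 2.

2.40:1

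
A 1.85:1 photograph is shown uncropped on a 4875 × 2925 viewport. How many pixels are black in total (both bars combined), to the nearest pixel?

1413091 pixels

Since 1.850 > 1.667, the photograph is width-limited.
Content height = 4875 / 1.850 ≈ 2635.1351 px.
Black = 2925 − 2635.1351 = 289.8649 px.
That's 289.8649 × 4875 ≈ 1413091 black pixels.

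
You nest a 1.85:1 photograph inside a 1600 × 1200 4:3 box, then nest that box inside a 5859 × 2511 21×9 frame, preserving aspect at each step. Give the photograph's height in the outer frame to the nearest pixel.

1810 px

1.85:1 in 1600×1200: fills the width, so the photograph is 1600.00 × 864.86.
4:3 in 5859×2511: fills the height, so the intermediate becomes 3348.00 × 2511.00 — a scale of ×2.0925.
The photograph scales with it: height 864.86 × 2.0925 ≈ 1809.73.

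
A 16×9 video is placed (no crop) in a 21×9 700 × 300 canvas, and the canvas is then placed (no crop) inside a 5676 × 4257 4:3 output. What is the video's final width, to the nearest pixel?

16×9 in 700×300: fills the height, so the video is 533.33 × 300.00.
The 21×9 canvas is width-limited in 5676×4257, giving 5676.00 × 2432.57; scale factor 8.1086.
The video scales with it: width 533.33 × 8.1086 ≈ 4324.57.

4325 px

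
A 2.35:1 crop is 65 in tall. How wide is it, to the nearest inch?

Width = 65 × 2.350 = 152.75.

153 in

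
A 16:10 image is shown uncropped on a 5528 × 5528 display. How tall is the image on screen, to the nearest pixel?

Since 1.600 > 1.000, the image is width-limited.
The image is 5528 × 10/16 ≈ 3455.00 px tall.

3455 px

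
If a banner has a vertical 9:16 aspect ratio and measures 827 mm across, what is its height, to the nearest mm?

At vertical 9:16, 827 / 9 × 16 ≈ 1470.22.

1470 mm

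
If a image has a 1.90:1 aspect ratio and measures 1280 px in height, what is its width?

Width = 1280 × 1.900 = 2432.

2432 px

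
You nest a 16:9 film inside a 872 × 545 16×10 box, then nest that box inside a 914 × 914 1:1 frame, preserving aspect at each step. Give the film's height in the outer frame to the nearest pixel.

514 px

Inside the 872×545 canvas the film is width-limited at 872.00 × 490.50.
16×10 in 914×914: fills the width, so the intermediate becomes 914.00 × 571.25 — a scale of ×1.0482.
The film scales with it: height 490.50 × 1.0482 ≈ 514.12.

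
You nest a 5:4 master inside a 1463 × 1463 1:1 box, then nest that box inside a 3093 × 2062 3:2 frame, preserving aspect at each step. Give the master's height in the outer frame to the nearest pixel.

1650 px

Inside the 1463×1463 canvas the master is width-limited at 1463.00 × 1170.40.
The 1:1 canvas is height-limited in 3093×2062, giving 2062.00 × 2062.00; scale factor 1.4094.
So the master's height is 1170.40 × 1.4094 ≈ 1649.60.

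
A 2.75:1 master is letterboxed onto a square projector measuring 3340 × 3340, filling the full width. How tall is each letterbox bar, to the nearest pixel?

The master is 3340 / 2.750 ≈ 1214.55 px tall.
Black = 3340 − 1214.55 = 2125.45 px, or 1062.73 per bar.

1063 px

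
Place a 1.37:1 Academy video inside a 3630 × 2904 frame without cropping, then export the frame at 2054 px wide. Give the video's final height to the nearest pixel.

In the 3630×2904 frame the video fills the width: height = 3630 / 1.370 ≈ 2649.64 px.
Scaling 3630 → 2054 is ×0.5658, so the height becomes 2649.64 × 0.5658 ≈ 1499.27 px.

1499 px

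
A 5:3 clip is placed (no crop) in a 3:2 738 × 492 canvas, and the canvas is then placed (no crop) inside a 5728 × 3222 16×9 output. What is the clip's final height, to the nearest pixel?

First fit — 5:3 into 738×492 spans the width: 738.00 × 442.80.
The 3:2 canvas is height-limited in 5728×3222, giving 4833.00 × 3222.00; scale factor 6.5488.
So the clip's height is 442.80 × 6.5488 ≈ 2899.80.

2900 px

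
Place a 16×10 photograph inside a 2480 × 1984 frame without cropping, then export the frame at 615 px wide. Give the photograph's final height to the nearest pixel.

In the 2480×1984 frame the photograph fills the width: height = 2480 × 10/16 ≈ 1550.00 px.
Scaling 2480 → 615 is ×0.2480, so the height becomes 1550.00 × 0.2480 ≈ 384.38 px.

384 px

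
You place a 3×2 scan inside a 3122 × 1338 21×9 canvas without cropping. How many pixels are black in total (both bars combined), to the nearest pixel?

3×2 (1.500) < 21×9 (2.333), so the scan fills the height.
The scan is 1338 × 3/2 ≈ 2007.0000 px wide.
Black = 3122 − 2007.0000 = 1115.0000 px.
Across the 1338-px span: 1115.0000 × 1338 ≈ 1491870 px.

1491870 pixels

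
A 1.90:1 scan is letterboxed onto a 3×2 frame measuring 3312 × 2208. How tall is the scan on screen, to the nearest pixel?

1743 px

Since 1.900 > 1.500, the scan is width-limited.
The scan is 3312 / 1.900 ≈ 1743.16 px tall.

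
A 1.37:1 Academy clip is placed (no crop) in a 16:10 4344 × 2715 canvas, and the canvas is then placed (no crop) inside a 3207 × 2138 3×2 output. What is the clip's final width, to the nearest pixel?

1.37:1 Academy in 4344×2715: fills the height, so the clip is 3719.55 × 2715.00.
Second fit — the 16:10 canvas into 3207×2138 spans the width: 3207.00 × 2004.38 (×0.7383 from 4344×2715).
Applying the same ×0.7383: 3719.55 → 2745.99.

2746 px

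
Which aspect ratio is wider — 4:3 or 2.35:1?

4:3 = 1.333 and 2.35; 2.35 > 1.333.

2.35:1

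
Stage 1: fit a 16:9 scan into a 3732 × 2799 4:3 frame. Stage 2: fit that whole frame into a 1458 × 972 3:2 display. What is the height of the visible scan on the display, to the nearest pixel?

729 px

Inside the 3732×2799 canvas the scan is width-limited at 3732.00 × 2099.25.
4:3 in 1458×972: fills the height, so the intermediate becomes 1296.00 × 972.00 — a scale of ×0.3473.
So the scan's height is 2099.25 × 0.3473 ≈ 729.00.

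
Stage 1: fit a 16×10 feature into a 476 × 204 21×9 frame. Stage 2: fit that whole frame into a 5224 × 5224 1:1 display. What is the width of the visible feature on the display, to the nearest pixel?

First fit — 16×10 into 476×204 spans the height: 326.40 × 204.00.
Second fit — the 21×9 canvas into 5224×5224 spans the width: 5224.00 × 2238.86 (×10.9748 from 476×204).
The feature scales with it: width 326.40 × 10.9748 ≈ 3582.17.

3582 px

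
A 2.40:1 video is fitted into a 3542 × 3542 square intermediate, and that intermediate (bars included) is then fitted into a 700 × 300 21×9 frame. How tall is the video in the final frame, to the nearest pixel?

125 px

First fit — 2.40:1 into 3542×3542 spans the width: 3542.00 × 1475.83.
The square canvas is height-limited in 700×300, giving 300.00 × 300.00; scale factor 0.0847.
Applying the same ×0.0847: 1475.83 → 125.00.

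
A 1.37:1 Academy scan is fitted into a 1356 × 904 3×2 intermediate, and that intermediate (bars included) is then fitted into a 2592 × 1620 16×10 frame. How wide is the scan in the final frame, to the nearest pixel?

Inside the 1356×904 canvas the scan is height-limited at 1238.48 × 904.00.
Second fit — the 3×2 canvas into 2592×1620 spans the height: 2430.00 × 1620.00 (×1.7920 from 1356×904).
Applying the same ×1.7920: 1238.48 → 2219.40.

2219 px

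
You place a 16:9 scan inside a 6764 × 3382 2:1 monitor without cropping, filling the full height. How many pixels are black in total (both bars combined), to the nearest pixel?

2541761 pixels

The scan is 3382 × 16/9 ≈ 6012.4444 px wide.
Black = 6764 − 6012.4444 = 751.5556 px.
Bar area = 751.5556 × 3382 ≈ 2541761 px.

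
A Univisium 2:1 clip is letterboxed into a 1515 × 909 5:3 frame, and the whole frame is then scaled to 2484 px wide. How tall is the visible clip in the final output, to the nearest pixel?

In the 1515×909 frame the clip fills the width: height = 1515 × 1/2 ≈ 757.50 px.
The frame scales by 2484/1515 = 1.6396; 757.50 × 1.6396 ≈ 1242.00 px.

1242 px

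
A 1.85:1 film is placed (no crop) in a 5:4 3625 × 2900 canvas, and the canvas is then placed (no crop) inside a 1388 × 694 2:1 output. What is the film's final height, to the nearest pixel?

469 px

First fit — 1.85:1 into 3625×2900 spans the width: 3625.00 × 1959.46.
5:4 in 1388×694: fills the height, so the intermediate becomes 867.50 × 694.00 — a scale of ×0.2393.
Applying the same ×0.2393: 1959.46 → 468.92.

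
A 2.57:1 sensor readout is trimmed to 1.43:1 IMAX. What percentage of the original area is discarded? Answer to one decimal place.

44.4%

Going from 2.57:1 to 1.43:1 IMAX means cutting width while keeping height.
Area ratio = (1.430)/(2.570) = 55.64%; the remaining 44.36% is cropped out.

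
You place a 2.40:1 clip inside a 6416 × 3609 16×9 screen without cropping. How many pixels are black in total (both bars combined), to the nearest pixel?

6003237 pixels

2.40:1 (2.400) > 16×9 (1.778), so the clip fills the width.
The clip is 6416 / 2.400 ≈ 2673.3333 px tall.
Black = 3609 − 2673.3333 = 935.6667 px.
Bar area = 935.6667 × 6416 ≈ 6003237 px.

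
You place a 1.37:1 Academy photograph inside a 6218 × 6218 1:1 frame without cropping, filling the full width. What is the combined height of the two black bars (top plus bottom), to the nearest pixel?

That makes the image 4538.69 px tall (6218 / 1.370).
Black = 6218 − 4538.69 = 1679.31 px.

1679 px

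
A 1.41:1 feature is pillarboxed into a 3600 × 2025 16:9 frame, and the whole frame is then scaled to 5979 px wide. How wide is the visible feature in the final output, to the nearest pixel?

In the 3600×2025 frame the feature fills the height: width = 2025 × 1.410 ≈ 2855.25 px.
The frame scales by 5979/3600 = 1.6608; 2855.25 × 1.6608 ≈ 4742.09 px.

4742 px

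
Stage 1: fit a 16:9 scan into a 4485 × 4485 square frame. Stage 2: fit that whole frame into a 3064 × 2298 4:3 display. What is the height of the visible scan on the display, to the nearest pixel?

First fit — 16:9 into 4485×4485 spans the width: 4485.00 × 2522.81.
The square canvas is height-limited in 3064×2298, giving 2298.00 × 2298.00; scale factor 0.5124.
The scan scales with it: height 2522.81 × 0.5124 ≈ 1292.62.

1293 px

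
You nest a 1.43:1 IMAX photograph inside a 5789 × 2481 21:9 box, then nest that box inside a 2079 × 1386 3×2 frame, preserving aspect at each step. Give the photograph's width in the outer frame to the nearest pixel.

First fit — 1.43:1 IMAX into 5789×2481 spans the height: 3547.83 × 2481.00.
Second fit — the 21:9 canvas into 2079×1386 spans the width: 2079.00 × 891.00 (×0.3591 from 5789×2481).
The photograph scales with it: width 3547.83 × 0.3591 ≈ 1274.13.

1274 px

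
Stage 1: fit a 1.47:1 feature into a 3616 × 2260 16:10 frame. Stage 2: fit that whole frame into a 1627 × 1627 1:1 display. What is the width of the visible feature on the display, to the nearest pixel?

1495 px

First fit — 1.47:1 into 3616×2260 spans the height: 3322.20 × 2260.00.
Second fit — the 16:10 canvas into 1627×1627 spans the width: 1627.00 × 1016.88 (×0.4499 from 3616×2260).
Applying the same ×0.4499: 3322.20 → 1494.81.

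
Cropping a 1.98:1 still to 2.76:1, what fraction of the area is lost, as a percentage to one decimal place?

28.3%

Going from 1.98:1 to 2.76:1 means cutting height while keeping width.
Fraction kept = (1.980)/(2.760) ≈ 71.74%, so 28.26% is lost.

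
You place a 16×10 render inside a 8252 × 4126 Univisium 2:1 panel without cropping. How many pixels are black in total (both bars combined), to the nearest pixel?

16×10 (1.600) < Univisium 2:1 (2.000), so the render fills the height.
That makes the image 6601.6000 px wide (4126 × 16/10).
Black = 8252 − 6601.6000 = 1650.4000 px.
That's 1650.4000 × 4126 ≈ 6809550 black pixels.

6809550 pixels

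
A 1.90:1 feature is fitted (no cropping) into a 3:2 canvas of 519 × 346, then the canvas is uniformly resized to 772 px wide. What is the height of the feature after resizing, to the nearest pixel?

406 px

Fitted into 519×346, the feature spans the width; its height is 519 / 1.900 ≈ 273.16 px.
Scaling 519 → 772 is ×1.4875, so the height becomes 273.16 × 1.4875 ≈ 406.32 px.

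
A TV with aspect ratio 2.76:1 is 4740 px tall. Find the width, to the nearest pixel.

13082 px

At 2.76:1, 4740 × 2.760 ≈ 13082.40.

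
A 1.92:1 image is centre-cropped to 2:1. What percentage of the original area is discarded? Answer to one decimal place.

4.0%

The width stays; only height is cut (since 2:1 is wider than 1.92:1).
Area ratio = (1.920)/(2.000) = 96.00%; the remaining 4.00% is cropped out.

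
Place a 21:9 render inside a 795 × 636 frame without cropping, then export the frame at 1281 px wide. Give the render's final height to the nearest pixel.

549 px

Fitted into 795×636, the render spans the width; its height is 795 × 9/21 ≈ 340.71 px.
Scaling 795 → 1281 is ×1.6113, so the height becomes 340.71 × 1.6113 ≈ 549.00 px.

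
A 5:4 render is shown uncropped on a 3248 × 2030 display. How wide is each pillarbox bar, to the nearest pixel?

5:4 (1.250) < 16×10 (1.600), so the render fills the height.
Content width = 2030 × 5/4 ≈ 2537.50 px.
Black = 3248 − 2537.50 = 710.50 px, or 355.25 per bar.

355 px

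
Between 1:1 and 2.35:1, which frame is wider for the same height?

2.35:1

1 and 2.35; 2.35 > 1.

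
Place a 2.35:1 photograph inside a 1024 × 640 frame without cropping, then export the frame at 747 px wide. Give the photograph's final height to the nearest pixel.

In the 1024×640 frame the photograph fills the width: height = 1024 / 2.350 ≈ 435.74 px.
The frame scales by 747/1024 = 0.7295; 435.74 × 0.7295 ≈ 317.87 px.

318 px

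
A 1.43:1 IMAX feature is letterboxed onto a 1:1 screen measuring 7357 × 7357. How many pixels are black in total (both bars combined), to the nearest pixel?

1.43:1 IMAX is wider than 1:1, so it spans the full width.
The feature is 7357 / 1.430 ≈ 5144.7552 px tall.
Black = 7357 − 5144.7552 = 2212.2448 px.
Bar area = 2212.2448 × 7357 ≈ 16275485 px.

16275485 pixels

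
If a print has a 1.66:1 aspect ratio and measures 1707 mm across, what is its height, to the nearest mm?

1028 mm

Height = 1707 / 1.660 = 1028.31.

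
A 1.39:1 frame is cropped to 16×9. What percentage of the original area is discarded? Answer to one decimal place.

21.8%

Going from 1.39:1 to 16×9 means cutting height while keeping width.
Area ratio = (1.390)/(1.778) = 78.19%; the remaining 21.81% is cropped out.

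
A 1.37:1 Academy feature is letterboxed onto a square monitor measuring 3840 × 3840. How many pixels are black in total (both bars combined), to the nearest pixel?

1.37:1 Academy is wider than square, so it spans the full width.
Content height = 3840 / 1.370 ≈ 2802.9197 px.
Leftover height: 3840 − 2802.9197 = 1037.0803 px.
Bar area = 1037.0803 × 3840 ≈ 3982388 px.

3982388 pixels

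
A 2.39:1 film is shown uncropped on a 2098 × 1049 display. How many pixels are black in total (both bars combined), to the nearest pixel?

2.39:1 (2.390) > 2:1 (2.000), so the film fills the width.
The film is 2098 / 2.390 ≈ 877.8243 px tall.
Black = 1049 − 877.8243 = 171.1757 px.
Across the 2098-px span: 171.1757 × 2098 ≈ 359127 px.

359127 pixels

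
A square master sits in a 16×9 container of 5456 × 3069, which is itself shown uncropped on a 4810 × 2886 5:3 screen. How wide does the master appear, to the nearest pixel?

First fit — square into 5456×3069 spans the height: 3069.00 × 3069.00.
16×9 in 4810×2886: fills the width, so the intermediate becomes 4810.00 × 2705.62 — a scale of ×0.8816.
So the master's width is 3069.00 × 0.8816 ≈ 2705.62.

2706 px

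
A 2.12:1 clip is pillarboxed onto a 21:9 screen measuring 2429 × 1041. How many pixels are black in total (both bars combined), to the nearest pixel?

Since 2.120 < 2.333, the clip is height-limited.
The clip is 1041 × 2.120 ≈ 2206.9200 px wide.
Leftover width: 2429 − 2206.9200 = 222.0800 px.
That's 222.0800 × 1041 ≈ 231185 black pixels.

231185 pixels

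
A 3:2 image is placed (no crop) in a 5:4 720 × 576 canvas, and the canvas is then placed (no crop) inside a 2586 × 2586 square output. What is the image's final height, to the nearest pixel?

1724 px

First fit — 3:2 into 720×576 spans the width: 720.00 × 480.00.
5:4 in 2586×2586: fills the width, so the intermediate becomes 2586.00 × 2068.80 — a scale of ×3.5917.
Applying the same ×3.5917: 480.00 → 1724.00.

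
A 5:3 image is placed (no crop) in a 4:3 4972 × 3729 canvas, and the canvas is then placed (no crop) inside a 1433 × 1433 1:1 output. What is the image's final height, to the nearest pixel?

860 px

First fit — 5:3 into 4972×3729 spans the width: 4972.00 × 2983.20.
Second fit — the 4:3 canvas into 1433×1433 spans the width: 1433.00 × 1074.75 (×0.2882 from 4972×3729).
Applying the same ×0.2882: 2983.20 → 859.80.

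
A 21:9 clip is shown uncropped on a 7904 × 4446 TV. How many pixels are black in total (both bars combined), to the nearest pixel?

8366949 pixels

Since 2.333 > 1.778, the clip is width-limited.
Content height = 7904 × 9/21 ≈ 3387.4286 px.
4446 − 3387.4286 = 1058.5714 px of bars.
That's 1058.5714 × 7904 ≈ 8366949 black pixels.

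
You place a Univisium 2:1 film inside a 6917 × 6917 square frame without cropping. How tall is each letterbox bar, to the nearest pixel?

Since 2.000 > 1.000, the film is width-limited.
Content height = 6917 × 1/2 ≈ 3458.50 px.
6917 − 3458.50 = 3458.50 px of bars (1729.25 each).

1729 px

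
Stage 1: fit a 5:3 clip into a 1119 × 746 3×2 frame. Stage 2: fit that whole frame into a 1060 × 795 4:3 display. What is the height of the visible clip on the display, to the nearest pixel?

636 px

Inside the 1119×746 canvas the clip is width-limited at 1119.00 × 671.40.
Second fit — the 3×2 canvas into 1060×795 spans the width: 1060.00 × 706.67 (×0.9473 from 1119×746).
So the clip's height is 671.40 × 0.9473 ≈ 636.00.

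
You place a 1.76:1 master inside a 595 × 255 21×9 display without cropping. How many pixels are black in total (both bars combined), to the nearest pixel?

Since 1.760 < 2.333, the master is height-limited.
The master is 255 × 1.760 ≈ 448.8000 px wide.
Black = 595 − 448.8000 = 146.2000 px.
Bar area = 146.2000 × 255 ≈ 37281 px.

37281 pixels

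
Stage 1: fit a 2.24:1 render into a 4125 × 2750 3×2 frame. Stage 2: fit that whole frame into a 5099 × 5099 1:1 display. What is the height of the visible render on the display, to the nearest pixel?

First fit — 2.24:1 into 4125×2750 spans the width: 4125.00 × 1841.52.
The 3×2 canvas is width-limited in 5099×5099, giving 5099.00 × 3399.33; scale factor 1.2361.
Applying the same ×1.2361: 1841.52 → 2276.34.

2276 px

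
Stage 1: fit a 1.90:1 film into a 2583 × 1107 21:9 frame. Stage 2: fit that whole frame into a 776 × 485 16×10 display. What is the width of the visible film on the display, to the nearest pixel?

632 px

First fit — 1.90:1 into 2583×1107 spans the height: 2103.30 × 1107.00.
Second fit — the 21:9 canvas into 776×485 spans the width: 776.00 × 332.57 (×0.3004 from 2583×1107).
The film scales with it: width 2103.30 × 0.3004 ≈ 631.89.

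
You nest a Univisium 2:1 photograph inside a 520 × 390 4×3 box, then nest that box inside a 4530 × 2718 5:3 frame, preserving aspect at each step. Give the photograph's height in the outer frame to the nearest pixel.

Inside the 520×390 canvas the photograph is width-limited at 520.00 × 260.00.
4×3 in 4530×2718: fills the height, so the intermediate becomes 3624.00 × 2718.00 — a scale of ×6.9692.
So the photograph's height is 260.00 × 6.9692 ≈ 1812.00.

1812 px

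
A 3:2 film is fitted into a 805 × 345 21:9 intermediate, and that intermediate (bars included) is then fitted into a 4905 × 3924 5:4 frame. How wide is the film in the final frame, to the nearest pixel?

3:2 in 805×345: fills the height, so the film is 517.50 × 345.00.
The 21:9 canvas is width-limited in 4905×3924, giving 4905.00 × 2102.14; scale factor 6.0932.
The film scales with it: width 517.50 × 6.0932 ≈ 3153.21.

3153 px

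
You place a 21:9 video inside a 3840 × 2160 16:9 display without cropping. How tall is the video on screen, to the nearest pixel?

1646 px

21:9 (2.333) > 16:9 (1.778), so the video fills the width.
Content height = 3840 × 9/21 ≈ 1645.71 px.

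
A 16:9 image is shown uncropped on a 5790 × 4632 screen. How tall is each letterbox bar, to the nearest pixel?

688 px

16:9 (1.778) > 5:4 (1.250), so the image fills the width.
That makes the image 3256.88 px tall (5790 × 9/16).
4632 − 3256.88 = 1375.12 px of bars (687.56 each).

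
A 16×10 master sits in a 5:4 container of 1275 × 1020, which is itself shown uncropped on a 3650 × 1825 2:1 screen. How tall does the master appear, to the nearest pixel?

1426 px

Inside the 1275×1020 canvas the master is width-limited at 1275.00 × 796.88.
The 5:4 canvas is height-limited in 3650×1825, giving 2281.25 × 1825.00; scale factor 1.7892.
The master scales with it: height 796.88 × 1.7892 ≈ 1425.78.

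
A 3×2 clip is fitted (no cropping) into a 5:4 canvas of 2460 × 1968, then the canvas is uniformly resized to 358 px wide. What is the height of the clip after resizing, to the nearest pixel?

239 px

In the 2460×1968 frame the clip fills the width: height = 2460 × 2/3 ≈ 1640.00 px.
Scaling 2460 → 358 is ×0.1455, so the height becomes 1640.00 × 0.1455 ≈ 238.67 px.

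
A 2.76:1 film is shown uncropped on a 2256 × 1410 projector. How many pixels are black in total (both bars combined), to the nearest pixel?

1336925 pixels

Since 2.760 > 1.600, the film is width-limited.
The film is 2256 / 2.760 ≈ 817.3913 px tall.
Black = 1410 − 817.3913 = 592.6087 px.
That's 592.6087 × 2256 ≈ 1336925 black pixels.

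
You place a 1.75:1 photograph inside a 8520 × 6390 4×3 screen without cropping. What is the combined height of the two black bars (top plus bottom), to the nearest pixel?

1.75:1 is wider than 4×3, so it spans the full width.
Content height = 8520 / 1.750 ≈ 4868.57 px.
6390 − 4868.57 = 1521.43 px of bars.

1521 px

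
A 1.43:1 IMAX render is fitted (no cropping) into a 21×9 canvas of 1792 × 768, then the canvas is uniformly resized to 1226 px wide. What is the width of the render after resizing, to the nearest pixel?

751 px

At 1792×768 the render is height-limited, so width = 768 × 1.430 ≈ 1098.24 px.
Scaling 1792 → 1226 is ×0.6842, so the width becomes 1098.24 × 0.6842 ≈ 751.36 px.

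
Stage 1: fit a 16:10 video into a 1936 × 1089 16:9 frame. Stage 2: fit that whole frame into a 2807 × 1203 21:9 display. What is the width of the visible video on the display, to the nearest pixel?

1925 px

16:10 in 1936×1089: fills the height, so the video is 1742.40 × 1089.00.
Second fit — the 16:9 canvas into 2807×1203 spans the height: 2138.67 × 1203.00 (×1.1047 from 1936×1089).
Applying the same ×1.1047: 1742.40 → 1924.80.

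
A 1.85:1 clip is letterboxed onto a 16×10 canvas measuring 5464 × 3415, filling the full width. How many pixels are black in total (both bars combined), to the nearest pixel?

2521562 pixels

The clip is 5464 / 1.850 ≈ 2953.5135 px tall.
Black = 3415 − 2953.5135 = 461.4865 px.
Bar area = 461.4865 × 5464 ≈ 2521562 px.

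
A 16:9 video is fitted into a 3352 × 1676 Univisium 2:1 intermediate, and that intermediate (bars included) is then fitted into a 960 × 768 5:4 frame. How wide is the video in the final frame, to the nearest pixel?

853 px

First fit — 16:9 into 3352×1676 spans the height: 2979.56 × 1676.00.
Second fit — the Univisium 2:1 canvas into 960×768 spans the width: 960.00 × 480.00 (×0.2864 from 3352×1676).
So the video's width is 2979.56 × 0.2864 ≈ 853.33.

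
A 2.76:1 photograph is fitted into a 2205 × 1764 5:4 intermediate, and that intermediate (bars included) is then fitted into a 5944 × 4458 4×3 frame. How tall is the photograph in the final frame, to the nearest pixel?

2019 px

2.76:1 in 2205×1764: fills the width, so the photograph is 2205.00 × 798.91.
Second fit — the 5:4 canvas into 5944×4458 spans the height: 5572.50 × 4458.00 (×2.5272 from 2205×1764).
So the photograph's height is 798.91 × 2.5272 ≈ 2019.02.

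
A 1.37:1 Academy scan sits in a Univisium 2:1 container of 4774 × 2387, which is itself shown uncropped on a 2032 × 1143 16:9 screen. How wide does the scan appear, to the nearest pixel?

1392 px

First fit — 1.37:1 Academy into 4774×2387 spans the height: 3270.19 × 2387.00.
Univisium 2:1 in 2032×1143: fills the width, so the intermediate becomes 2032.00 × 1016.00 — a scale of ×0.4256.
So the scan's width is 3270.19 × 0.4256 ≈ 1391.92.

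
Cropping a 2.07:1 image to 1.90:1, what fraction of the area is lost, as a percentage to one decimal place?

8.2%

Going from 2.07:1 to 1.90:1 means cutting width while keeping height.
(1.900)/(2.070) ≈ 0.918 of the area survives, leaving 8.21% discarded.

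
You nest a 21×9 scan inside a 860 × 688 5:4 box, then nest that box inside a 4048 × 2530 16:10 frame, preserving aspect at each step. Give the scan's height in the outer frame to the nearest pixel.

Inside the 860×688 canvas the scan is width-limited at 860.00 × 368.57.
Second fit — the 5:4 canvas into 4048×2530 spans the height: 3162.50 × 2530.00 (×3.6773 from 860×688).
The scan scales with it: height 368.57 × 3.6773 ≈ 1355.36.

1355 px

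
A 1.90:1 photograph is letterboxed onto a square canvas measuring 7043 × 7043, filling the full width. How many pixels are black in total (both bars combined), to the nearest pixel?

23496560 pixels

That makes the image 3706.8421 px tall (7043 / 1.900).
7043 − 3706.8421 = 3336.1579 px of bars.
That's 3336.1579 × 7043 ≈ 23496560 black pixels.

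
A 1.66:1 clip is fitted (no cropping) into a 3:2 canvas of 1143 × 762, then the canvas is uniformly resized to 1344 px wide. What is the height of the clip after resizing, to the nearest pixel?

In the 1143×762 frame the clip fills the width: height = 1143 / 1.660 ≈ 688.55 px.
Scaling 1143 → 1344 is ×1.1759, so the height becomes 688.55 × 1.1759 ≈ 809.64 px.

810 px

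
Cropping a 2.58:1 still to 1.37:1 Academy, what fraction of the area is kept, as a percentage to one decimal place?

53.1%

The height stays; only width is cut (since 1.37:1 Academy is narrower than 2.58:1).
(1.370)/(2.580) ≈ 0.531 of the area survives.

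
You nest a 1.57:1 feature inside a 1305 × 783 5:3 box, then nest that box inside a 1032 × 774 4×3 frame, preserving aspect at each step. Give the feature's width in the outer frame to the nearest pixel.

First fit — 1.57:1 into 1305×783 spans the height: 1229.31 × 783.00.
The 5:3 canvas is width-limited in 1032×774, giving 1032.00 × 619.20; scale factor 0.7908.
So the feature's width is 1229.31 × 0.7908 ≈ 972.14.

972 px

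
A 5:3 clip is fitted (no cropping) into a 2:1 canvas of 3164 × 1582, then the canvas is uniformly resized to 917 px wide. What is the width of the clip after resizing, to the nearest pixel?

At 3164×1582 the clip is height-limited, so width = 1582 × 5/3 ≈ 2636.67 px.
The frame scales by 917/3164 = 0.2898; 2636.67 × 0.2898 ≈ 764.17 px.

764 px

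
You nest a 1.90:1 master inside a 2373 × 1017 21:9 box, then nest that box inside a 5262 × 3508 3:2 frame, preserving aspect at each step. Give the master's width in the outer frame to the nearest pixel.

4285 px

Inside the 2373×1017 canvas the master is height-limited at 1932.30 × 1017.00.
The 21:9 canvas is width-limited in 5262×3508, giving 5262.00 × 2255.14; scale factor 2.2174.
The master scales with it: width 1932.30 × 2.2174 ≈ 4284.77.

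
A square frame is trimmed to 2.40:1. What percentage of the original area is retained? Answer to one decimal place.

41.7%

2.40:1 is wider than square, so the crop keeps the full width and trims the height.
Area ratio = (1.000)/(2.400) = 41.67% retained.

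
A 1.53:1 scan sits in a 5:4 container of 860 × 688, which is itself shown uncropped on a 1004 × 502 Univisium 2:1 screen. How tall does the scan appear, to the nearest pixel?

Inside the 860×688 canvas the scan is width-limited at 860.00 × 562.09.
Second fit — the 5:4 canvas into 1004×502 spans the height: 627.50 × 502.00 (×0.7297 from 860×688).
So the scan's height is 562.09 × 0.7297 ≈ 410.13.

410 px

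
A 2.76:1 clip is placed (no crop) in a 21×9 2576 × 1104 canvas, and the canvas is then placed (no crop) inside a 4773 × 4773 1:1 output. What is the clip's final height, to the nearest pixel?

First fit — 2.76:1 into 2576×1104 spans the width: 2576.00 × 933.33.
Second fit — the 21×9 canvas into 4773×4773 spans the width: 4773.00 × 2045.57 (×1.8529 from 2576×1104).
Applying the same ×1.8529: 933.33 → 1729.35.

1729 px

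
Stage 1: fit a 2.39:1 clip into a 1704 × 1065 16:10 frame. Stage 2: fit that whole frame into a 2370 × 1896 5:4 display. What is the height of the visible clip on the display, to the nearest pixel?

First fit — 2.39:1 into 1704×1065 spans the width: 1704.00 × 712.97.
Second fit — the 16:10 canvas into 2370×1896 spans the width: 2370.00 × 1481.25 (×1.3908 from 1704×1065).
The clip scales with it: height 712.97 × 1.3908 ≈ 991.63.

992 px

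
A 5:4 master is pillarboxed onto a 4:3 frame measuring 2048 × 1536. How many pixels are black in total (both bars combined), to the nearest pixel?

196608 pixels

5:4 (1.250) < 4:3 (1.333), so the master fills the height.
Content width = 1536 × 5/4 ≈ 1920.0000 px.
Leftover width: 2048 − 1920.0000 = 128.0000 px.
Across the 1536-px span: 128.0000 × 1536 ≈ 196608 px.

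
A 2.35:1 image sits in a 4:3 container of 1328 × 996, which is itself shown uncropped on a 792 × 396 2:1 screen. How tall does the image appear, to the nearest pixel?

225 px

First fit — 2.35:1 into 1328×996 spans the width: 1328.00 × 565.11.
Second fit — the 4:3 canvas into 792×396 spans the height: 528.00 × 396.00 (×0.3976 from 1328×996).
Applying the same ×0.3976: 565.11 → 224.68.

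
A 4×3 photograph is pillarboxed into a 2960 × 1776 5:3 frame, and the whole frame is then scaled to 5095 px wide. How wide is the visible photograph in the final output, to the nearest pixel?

At 2960×1776 the photograph is height-limited, so width = 1776 × 4/3 ≈ 2368.00 px.
Resizing to 5095 px wide multiplies everything by 1.7213: 2368.00 → 4076.00 px.

4076 px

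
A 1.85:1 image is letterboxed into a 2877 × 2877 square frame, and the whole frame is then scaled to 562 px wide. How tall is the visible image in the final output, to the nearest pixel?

In the 2877×2877 frame the image fills the width: height = 2877 / 1.850 ≈ 1555.14 px.
Resizing to 562 px wide multiplies everything by 0.1953: 1555.14 → 303.78 px.

304 px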